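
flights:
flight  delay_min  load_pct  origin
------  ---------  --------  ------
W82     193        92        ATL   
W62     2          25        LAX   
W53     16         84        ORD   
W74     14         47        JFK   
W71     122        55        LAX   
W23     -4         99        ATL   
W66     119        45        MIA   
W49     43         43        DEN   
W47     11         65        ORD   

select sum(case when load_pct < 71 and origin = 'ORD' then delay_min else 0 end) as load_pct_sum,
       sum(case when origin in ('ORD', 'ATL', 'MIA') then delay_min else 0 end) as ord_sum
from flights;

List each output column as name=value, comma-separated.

[load_pct_sum: load_pct < 71 and origin = 'ORD']
flight=W82: ✗
flight=W62: ✗
flight=W53: ✗
flight=W74: ✗
flight=W71: ✗
flight=W23: ✗
flight=W66: ✗
flight=W49: ✗
flight=W47: ✓ → 11
load_pct_sum = 11
—
[ord_sum: origin in ('ORD', 'ATL', 'MIA')]
flight=W82: ✓ → 193
flight=W62: ✗
flight=W53: ✓ → 16
flight=W74: ✗
flight=W71: ✗
flight=W23: ✓ → -4
flight=W66: ✓ → 119
flight=W49: ✗
flight=W47: ✓ → 11
ord_sum = 193 + 16 + -4 + 119 + 11 = 335

load_pct_sum=11, ord_sum=335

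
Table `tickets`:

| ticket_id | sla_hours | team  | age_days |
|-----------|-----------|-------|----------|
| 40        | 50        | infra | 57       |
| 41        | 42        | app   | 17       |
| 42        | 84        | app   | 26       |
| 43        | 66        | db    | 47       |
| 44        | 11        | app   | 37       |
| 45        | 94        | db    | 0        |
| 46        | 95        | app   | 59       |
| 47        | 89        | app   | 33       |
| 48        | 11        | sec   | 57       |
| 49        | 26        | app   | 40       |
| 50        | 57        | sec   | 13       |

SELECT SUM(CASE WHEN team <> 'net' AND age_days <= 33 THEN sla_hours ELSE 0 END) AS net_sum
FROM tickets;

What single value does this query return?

ticket_id=40: ✗
ticket_id=41: ✓ → 42
ticket_id=42: ✓ → 84
ticket_id=43: ✗
ticket_id=44: ✗
ticket_id=45: ✓ → 94
ticket_id=46: ✗
ticket_id=47: ✓ → 89
ticket_id=48: ✗
ticket_id=49: ✗
ticket_id=50: ✓ → 57
net_sum = 42 + 84 + 94 + 89 + 57 = 366

366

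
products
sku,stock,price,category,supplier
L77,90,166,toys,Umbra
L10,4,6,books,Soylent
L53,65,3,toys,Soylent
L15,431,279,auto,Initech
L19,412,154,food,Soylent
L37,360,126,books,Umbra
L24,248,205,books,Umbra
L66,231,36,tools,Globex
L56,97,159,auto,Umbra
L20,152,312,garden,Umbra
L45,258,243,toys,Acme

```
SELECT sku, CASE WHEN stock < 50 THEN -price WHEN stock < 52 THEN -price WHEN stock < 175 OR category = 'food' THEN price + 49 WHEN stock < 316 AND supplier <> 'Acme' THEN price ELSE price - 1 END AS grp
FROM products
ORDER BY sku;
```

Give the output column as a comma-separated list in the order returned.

sku=L10: stock < 50 → -6
sku=L15: ELSE → 278
sku=L19: stock < 175 OR category = 'food' → 203
sku=L20: stock < 175 OR category = 'food' → 361
sku=L24: stock < 316 AND supplier <> 'Acme' → 205
sku=L37: ELSE → 125
sku=L45: ELSE → 242
sku=L53: stock < 175 OR category = 'food' → 52
sku=L56: stock < 175 OR category = 'food' → 208
sku=L66: stock < 316 AND supplier <> 'Acme' → 36
sku=L77: stock < 175 OR category = 'food' → 215

-6, 278, 203, 361, 205, 125, 242, 52, 208, 36, 215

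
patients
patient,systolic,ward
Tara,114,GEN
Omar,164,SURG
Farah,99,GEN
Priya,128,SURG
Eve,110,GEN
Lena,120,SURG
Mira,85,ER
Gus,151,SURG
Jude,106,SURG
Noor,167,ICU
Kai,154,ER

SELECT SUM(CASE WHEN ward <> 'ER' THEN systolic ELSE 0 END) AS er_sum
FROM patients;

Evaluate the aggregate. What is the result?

patient=Tara: ✓ → 114
patient=Omar: ✓ → 164
patient=Farah: ✓ → 99
patient=Priya: ✓ → 128
patient=Eve: ✓ → 110
patient=Lena: ✓ → 120
patient=Mira: ✗
patient=Gus: ✓ → 151
patient=Jude: ✓ → 106
patient=Noor: ✓ → 167
patient=Kai: ✗
er_sum = 114 + 164 + 99 + 128 + 110 + 120 + 151 + 106 + 167 = 1159

1159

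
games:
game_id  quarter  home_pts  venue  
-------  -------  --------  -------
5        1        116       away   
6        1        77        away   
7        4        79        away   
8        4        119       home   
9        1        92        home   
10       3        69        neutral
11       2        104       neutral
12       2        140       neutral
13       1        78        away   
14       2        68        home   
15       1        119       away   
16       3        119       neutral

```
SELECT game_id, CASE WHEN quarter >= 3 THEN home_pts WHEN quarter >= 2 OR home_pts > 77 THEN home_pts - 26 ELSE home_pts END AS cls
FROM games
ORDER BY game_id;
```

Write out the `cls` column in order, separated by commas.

90, 77, 79, 119, 66, 69, 78, 114, 52, 42, 93, 119

game_id=5: quarter >= 2 OR home_pts > 77 → 90
game_id=6: ELSE → 77
game_id=7: quarter >= 3 → 79
game_id=8: quarter >= 3 → 119
game_id=9: quarter >= 2 OR home_pts > 77 → 66
game_id=10: quarter >= 3 → 69
game_id=11: quarter >= 2 OR home_pts > 77 → 78
game_id=12: quarter >= 2 OR home_pts > 77 → 114
game_id=13: quarter >= 2 OR home_pts > 77 → 52
game_id=14: quarter >= 2 OR home_pts > 77 → 42
game_id=15: quarter >= 2 OR home_pts > 77 → 93
game_id=16: quarter >= 3 → 119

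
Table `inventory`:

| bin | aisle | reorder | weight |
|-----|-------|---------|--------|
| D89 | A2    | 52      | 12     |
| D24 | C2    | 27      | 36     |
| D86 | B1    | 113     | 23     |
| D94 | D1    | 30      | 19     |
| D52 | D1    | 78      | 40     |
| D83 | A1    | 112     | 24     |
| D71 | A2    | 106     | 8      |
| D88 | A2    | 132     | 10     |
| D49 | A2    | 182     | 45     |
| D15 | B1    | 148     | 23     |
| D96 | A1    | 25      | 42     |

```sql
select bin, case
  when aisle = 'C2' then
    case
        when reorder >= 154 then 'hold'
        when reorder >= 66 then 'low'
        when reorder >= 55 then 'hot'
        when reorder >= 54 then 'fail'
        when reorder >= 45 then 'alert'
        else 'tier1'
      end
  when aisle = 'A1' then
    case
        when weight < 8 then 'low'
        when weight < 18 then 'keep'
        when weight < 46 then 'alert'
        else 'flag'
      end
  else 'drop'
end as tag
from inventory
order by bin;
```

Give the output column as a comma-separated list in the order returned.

bin=D15: aisle='B1' → outer ELSE → drop
bin=D24: aisle='C2' → inner[ELSE] → tier1
bin=D49: aisle='A2' → outer ELSE → drop
bin=D52: aisle='D1' → outer ELSE → drop
bin=D71: aisle='A2' → outer ELSE → drop
bin=D83: aisle='A1' → inner[weight < 46] → alert
bin=D86: aisle='B1' → outer ELSE → drop
bin=D88: aisle='A2' → outer ELSE → drop
bin=D89: aisle='A2' → outer ELSE → drop
bin=D94: aisle='D1' → outer ELSE → drop
bin=D96: aisle='A1' → inner[weight < 46] → alert

drop, tier1, drop, drop, drop, alert, drop, drop, drop, drop, alert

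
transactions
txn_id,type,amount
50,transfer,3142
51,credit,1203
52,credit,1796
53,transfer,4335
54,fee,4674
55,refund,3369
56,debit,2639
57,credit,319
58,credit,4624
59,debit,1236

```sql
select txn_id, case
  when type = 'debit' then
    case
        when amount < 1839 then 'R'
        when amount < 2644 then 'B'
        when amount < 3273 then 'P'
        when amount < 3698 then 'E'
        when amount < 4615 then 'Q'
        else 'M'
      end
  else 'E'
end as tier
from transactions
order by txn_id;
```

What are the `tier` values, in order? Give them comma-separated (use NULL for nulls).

E, E, E, E, E, E, B, E, E, R

txn_id=50: type='transfer' → outer ELSE → E
txn_id=51: type='credit' → outer ELSE → E
txn_id=52: type='credit' → outer ELSE → E
txn_id=53: type='transfer' → outer ELSE → E
txn_id=54: type='fee' → outer ELSE → E
txn_id=55: type='refund' → outer ELSE → E
txn_id=56: type='debit' → inner[amount < 2644] → B
txn_id=57: type='credit' → outer ELSE → E
txn_id=58: type='credit' → outer ELSE → E
txn_id=59: type='debit' → inner[amount < 1839] → R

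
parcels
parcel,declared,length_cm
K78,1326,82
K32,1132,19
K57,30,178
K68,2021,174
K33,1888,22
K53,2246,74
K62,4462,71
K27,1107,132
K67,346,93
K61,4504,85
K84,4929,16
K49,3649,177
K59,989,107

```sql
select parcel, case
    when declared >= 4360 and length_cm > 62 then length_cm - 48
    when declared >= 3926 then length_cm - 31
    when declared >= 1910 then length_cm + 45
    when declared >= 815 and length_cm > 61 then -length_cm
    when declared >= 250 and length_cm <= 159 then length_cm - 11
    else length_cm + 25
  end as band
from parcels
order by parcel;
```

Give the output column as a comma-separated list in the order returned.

parcel=K27: declared >= 815 and length_cm > 61 → -132
parcel=K32: declared >= 250 and length_cm <= 159 → 8
parcel=K33: declared >= 250 and length_cm <= 159 → 11
parcel=K49: declared >= 1910 → 222
parcel=K53: declared >= 1910 → 119
parcel=K57: ELSE → 203
parcel=K59: declared >= 815 and length_cm > 61 → -107
parcel=K61: declared >= 4360 and length_cm > 62 → 37
parcel=K62: declared >= 4360 and length_cm > 62 → 23
parcel=K67: declared >= 250 and length_cm <= 159 → 82
parcel=K68: declared >= 1910 → 219
parcel=K78: declared >= 815 and length_cm > 61 → -82
parcel=K84: declared >= 3926 → -15

-132, 8, 11, 222, 119, 203, -107, 37, 23, 82, 219, -82, -15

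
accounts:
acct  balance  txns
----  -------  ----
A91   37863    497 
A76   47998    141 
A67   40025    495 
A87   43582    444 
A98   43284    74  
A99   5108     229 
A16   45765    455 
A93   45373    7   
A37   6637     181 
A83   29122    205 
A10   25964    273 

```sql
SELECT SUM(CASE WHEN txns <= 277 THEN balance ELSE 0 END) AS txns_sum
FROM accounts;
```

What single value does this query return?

acct=A91: ✗
acct=A76: ✓ → 47998
acct=A67: ✗
acct=A87: ✗
acct=A98: ✓ → 43284
acct=A99: ✓ → 5108
acct=A16: ✗
acct=A93: ✓ → 45373
acct=A37: ✓ → 6637
acct=A83: ✓ → 29122
acct=A10: ✓ → 25964
txns_sum = 47998 + 43284 + 5108 + 45373 + 6637 + 29122 + 25964 = 203486

203486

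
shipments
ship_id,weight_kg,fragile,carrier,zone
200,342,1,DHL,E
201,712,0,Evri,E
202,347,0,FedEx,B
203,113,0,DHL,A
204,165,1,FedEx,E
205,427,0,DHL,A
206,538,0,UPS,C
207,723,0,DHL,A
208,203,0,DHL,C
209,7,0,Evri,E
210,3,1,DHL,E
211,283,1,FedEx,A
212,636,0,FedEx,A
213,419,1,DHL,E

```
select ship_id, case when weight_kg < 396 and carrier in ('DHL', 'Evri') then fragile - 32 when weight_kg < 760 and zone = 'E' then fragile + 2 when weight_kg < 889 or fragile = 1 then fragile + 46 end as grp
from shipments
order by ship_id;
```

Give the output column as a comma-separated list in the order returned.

ship_id=200: weight_kg < 396 and carrier in ('DHL', 'Evri') → -31
ship_id=201: weight_kg < 760 and zone = 'E' → 2
ship_id=202: weight_kg < 889 or fragile = 1 → 46
ship_id=203: weight_kg < 396 and carrier in ('DHL', 'Evri') → -32
ship_id=204: weight_kg < 760 and zone = 'E' → 3
ship_id=205: weight_kg < 889 or fragile = 1 → 46
ship_id=206: weight_kg < 889 or fragile = 1 → 46
ship_id=207: weight_kg < 889 or fragile = 1 → 46
ship_id=208: weight_kg < 396 and carrier in ('DHL', 'Evri') → -32
ship_id=209: weight_kg < 396 and carrier in ('DHL', 'Evri') → -32
ship_id=210: weight_kg < 396 and carrier in ('DHL', 'Evri') → -31
ship_id=211: weight_kg < 889 or fragile = 1 → 47
ship_id=212: weight_kg < 889 or fragile = 1 → 46
ship_id=213: weight_kg < 760 and zone = 'E' → 3

-31, 2, 46, -32, 3, 46, 46, 46, -32, -32, -31, 47, 46, 3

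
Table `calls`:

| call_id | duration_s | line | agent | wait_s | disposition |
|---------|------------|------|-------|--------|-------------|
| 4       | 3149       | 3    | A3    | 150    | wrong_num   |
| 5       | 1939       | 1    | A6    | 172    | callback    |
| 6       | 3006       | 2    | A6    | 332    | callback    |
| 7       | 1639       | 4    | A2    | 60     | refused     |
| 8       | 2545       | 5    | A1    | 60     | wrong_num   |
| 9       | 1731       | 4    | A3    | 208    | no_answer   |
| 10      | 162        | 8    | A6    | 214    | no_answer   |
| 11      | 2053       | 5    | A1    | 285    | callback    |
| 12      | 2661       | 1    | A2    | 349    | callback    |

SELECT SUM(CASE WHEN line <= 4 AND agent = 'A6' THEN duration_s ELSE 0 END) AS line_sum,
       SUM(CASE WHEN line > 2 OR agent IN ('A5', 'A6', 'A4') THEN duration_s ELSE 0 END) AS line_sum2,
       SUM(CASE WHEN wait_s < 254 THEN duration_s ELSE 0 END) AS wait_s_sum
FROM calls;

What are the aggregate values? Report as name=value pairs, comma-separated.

line_sum=4945, line_sum2=16224, wait_s_sum=11165

[line_sum: line <= 4 AND agent = 'A6']
call_id=4: ✗
call_id=5: ✓ → 1939
call_id=6: ✓ → 3006
call_id=7: ✗
call_id=8: ✗
call_id=9: ✗
call_id=10: ✗
call_id=11: ✗
call_id=12: ✗
line_sum = 1939 + 3006 = 4945
—
[line_sum2: line > 2 OR agent IN ('A5', 'A6', 'A4')]
call_id=4: ✓ → 3149
call_id=5: ✓ → 1939
call_id=6: ✓ → 3006
call_id=7: ✓ → 1639
call_id=8: ✓ → 2545
call_id=9: ✓ → 1731
call_id=10: ✓ → 162
call_id=11: ✓ → 2053
call_id=12: ✗
line_sum2 = 3149 + 1939 + 3006 + 1639 + 2545 + 1731 + 162 + 2053 = 16224
—
[wait_s_sum: wait_s < 254]
call_id=4: ✓ → 3149
call_id=5: ✓ → 1939
call_id=6: ✗
call_id=7: ✓ → 1639
call_id=8: ✓ → 2545
call_id=9: ✓ → 1731
call_id=10: ✓ → 162
call_id=11: ✗
call_id=12: ✗
wait_s_sum = 3149 + 1939 + 1639 + 2545 + 1731 + 162 = 11165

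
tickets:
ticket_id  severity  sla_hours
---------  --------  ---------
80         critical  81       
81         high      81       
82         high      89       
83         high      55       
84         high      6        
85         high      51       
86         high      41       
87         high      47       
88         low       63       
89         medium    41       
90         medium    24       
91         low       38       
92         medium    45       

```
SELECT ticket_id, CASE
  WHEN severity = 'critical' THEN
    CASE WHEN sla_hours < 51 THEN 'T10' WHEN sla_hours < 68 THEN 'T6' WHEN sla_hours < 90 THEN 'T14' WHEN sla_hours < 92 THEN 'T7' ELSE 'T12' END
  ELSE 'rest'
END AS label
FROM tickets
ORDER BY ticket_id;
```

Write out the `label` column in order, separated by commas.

T14, rest, rest, rest, rest, rest, rest, rest, rest, rest, rest, rest, rest

ticket_id=80: severity='critical' → inner[sla_hours < 90] → T14
ticket_id=81: severity='high' → outer ELSE → rest
ticket_id=82: severity='high' → outer ELSE → rest
ticket_id=83: severity='high' → outer ELSE → rest
ticket_id=84: severity='high' → outer ELSE → rest
ticket_id=85: severity='high' → outer ELSE → rest
ticket_id=86: severity='high' → outer ELSE → rest
ticket_id=87: severity='high' → outer ELSE → rest
ticket_id=88: severity='low' → outer ELSE → rest
ticket_id=89: severity='medium' → outer ELSE → rest
ticket_id=90: severity='medium' → outer ELSE → rest
ticket_id=91: severity='low' → outer ELSE → rest
ticket_id=92: severity='medium' → outer ELSE → rest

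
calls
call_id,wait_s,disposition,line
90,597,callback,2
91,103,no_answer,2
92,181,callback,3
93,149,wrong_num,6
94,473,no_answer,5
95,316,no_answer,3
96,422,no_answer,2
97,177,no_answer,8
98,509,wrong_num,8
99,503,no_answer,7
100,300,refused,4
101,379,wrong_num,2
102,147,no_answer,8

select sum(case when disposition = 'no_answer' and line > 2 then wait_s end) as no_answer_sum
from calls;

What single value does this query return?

call_id=90: ✗
call_id=91: ✗
call_id=92: ✗
call_id=93: ✗
call_id=94: ✓ → 473
call_id=95: ✓ → 316
call_id=96: ✗
call_id=97: ✓ → 177
call_id=98: ✗
call_id=99: ✓ → 503
call_id=100: ✗
call_id=101: ✗
call_id=102: ✓ → 147
no_answer_sum = 473 + 316 + 177 + 503 + 147 = 1616

1616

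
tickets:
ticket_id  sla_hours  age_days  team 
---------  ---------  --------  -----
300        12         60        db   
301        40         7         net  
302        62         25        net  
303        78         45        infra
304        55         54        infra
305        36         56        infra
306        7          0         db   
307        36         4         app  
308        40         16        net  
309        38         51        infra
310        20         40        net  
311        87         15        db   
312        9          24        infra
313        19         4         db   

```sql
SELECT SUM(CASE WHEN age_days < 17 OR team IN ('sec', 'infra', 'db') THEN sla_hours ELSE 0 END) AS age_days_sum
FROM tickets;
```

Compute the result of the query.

457

ticket_id=300: ✓ → 12
ticket_id=301: ✓ → 40
ticket_id=302: ✗
ticket_id=303: ✓ → 78
ticket_id=304: ✓ → 55
ticket_id=305: ✓ → 36
ticket_id=306: ✓ → 7
ticket_id=307: ✓ → 36
ticket_id=308: ✓ → 40
ticket_id=309: ✓ → 38
ticket_id=310: ✗
ticket_id=311: ✓ → 87
ticket_id=312: ✓ → 9
ticket_id=313: ✓ → 19
age_days_sum = 12 + 40 + 78 + 55 + 36 + 7 + 36 + 40 + 38 + 87 + 9 + 19 = 457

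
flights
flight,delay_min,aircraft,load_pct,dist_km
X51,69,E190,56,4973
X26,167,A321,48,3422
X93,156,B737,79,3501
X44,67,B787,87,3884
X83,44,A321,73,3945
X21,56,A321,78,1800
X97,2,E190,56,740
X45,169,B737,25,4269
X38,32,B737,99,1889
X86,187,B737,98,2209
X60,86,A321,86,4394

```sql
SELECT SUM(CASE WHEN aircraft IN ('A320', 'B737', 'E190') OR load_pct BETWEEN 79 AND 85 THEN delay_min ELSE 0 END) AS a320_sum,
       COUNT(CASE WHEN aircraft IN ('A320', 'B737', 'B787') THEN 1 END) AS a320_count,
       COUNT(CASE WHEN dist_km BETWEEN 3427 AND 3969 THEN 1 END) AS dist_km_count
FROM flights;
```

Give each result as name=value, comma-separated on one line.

a320_sum=615, a320_count=5, dist_km_count=3

[a320_sum: aircraft IN ('A320', 'B737', 'E190') OR load_pct BETWEEN 79 AND 85]
flight=X51: ✓ → 69
flight=X26: ✗
flight=X93: ✓ → 156
flight=X44: ✗
flight=X83: ✗
flight=X21: ✗
flight=X97: ✓ → 2
flight=X45: ✓ → 169
flight=X38: ✓ → 32
flight=X86: ✓ → 187
flight=X60: ✗
a320_sum = 69 + 156 + 2 + 169 + 32 + 187 = 615
—
[a320_count: aircraft IN ('A320', 'B737', 'B787')]
flight=X51: ✗
flight=X26: ✗
flight=X93: ✓ → 1
flight=X44: ✓ → 1
flight=X83: ✗
flight=X21: ✗
flight=X97: ✗
flight=X45: ✓ → 1
flight=X38: ✓ → 1
flight=X86: ✓ → 1
flight=X60: ✗
a320_count = COUNT(1, 1, 1, 1, 1) = 5
—
[dist_km_count: dist_km BETWEEN 3427 AND 3969]
flight=X51: ✗
flight=X26: ✗
flight=X93: ✓ → 1
flight=X44: ✓ → 1
flight=X83: ✓ → 1
flight=X21: ✗
flight=X97: ✗
flight=X45: ✗
flight=X38: ✗
flight=X86: ✗
flight=X60: ✗
dist_km_count = COUNT(1, 1, 1) = 3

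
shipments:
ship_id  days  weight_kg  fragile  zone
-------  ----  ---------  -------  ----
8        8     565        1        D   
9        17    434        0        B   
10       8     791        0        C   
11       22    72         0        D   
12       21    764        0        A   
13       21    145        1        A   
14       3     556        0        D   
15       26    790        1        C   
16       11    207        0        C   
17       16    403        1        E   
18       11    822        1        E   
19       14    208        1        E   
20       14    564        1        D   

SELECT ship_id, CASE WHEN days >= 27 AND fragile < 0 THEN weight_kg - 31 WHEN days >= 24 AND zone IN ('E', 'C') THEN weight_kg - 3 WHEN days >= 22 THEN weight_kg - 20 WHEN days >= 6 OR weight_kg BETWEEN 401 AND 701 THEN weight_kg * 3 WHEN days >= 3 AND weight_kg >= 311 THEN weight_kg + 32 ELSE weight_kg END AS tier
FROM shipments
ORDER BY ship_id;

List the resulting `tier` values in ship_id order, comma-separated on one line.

ship_id=8: days >= 6 OR weight_kg BETWEEN 401 AND 701 → 1695
ship_id=9: days >= 6 OR weight_kg BETWEEN 401 AND 701 → 1302
ship_id=10: days >= 6 OR weight_kg BETWEEN 401 AND 701 → 2373
ship_id=11: days >= 22 → 52
ship_id=12: days >= 6 OR weight_kg BETWEEN 401 AND 701 → 2292
ship_id=13: days >= 6 OR weight_kg BETWEEN 401 AND 701 → 435
ship_id=14: days >= 6 OR weight_kg BETWEEN 401 AND 701 → 1668
ship_id=15: days >= 24 AND zone IN ('E', 'C') → 787
ship_id=16: days >= 6 OR weight_kg BETWEEN 401 AND 701 → 621
ship_id=17: days >= 6 OR weight_kg BETWEEN 401 AND 701 → 1209
ship_id=18: days >= 6 OR weight_kg BETWEEN 401 AND 701 → 2466
ship_id=19: days >= 6 OR weight_kg BETWEEN 401 AND 701 → 624
ship_id=20: days >= 6 OR weight_kg BETWEEN 401 AND 701 → 1692

1695, 1302, 2373, 52, 2292, 435, 1668, 787, 621, 1209, 2466, 624, 1692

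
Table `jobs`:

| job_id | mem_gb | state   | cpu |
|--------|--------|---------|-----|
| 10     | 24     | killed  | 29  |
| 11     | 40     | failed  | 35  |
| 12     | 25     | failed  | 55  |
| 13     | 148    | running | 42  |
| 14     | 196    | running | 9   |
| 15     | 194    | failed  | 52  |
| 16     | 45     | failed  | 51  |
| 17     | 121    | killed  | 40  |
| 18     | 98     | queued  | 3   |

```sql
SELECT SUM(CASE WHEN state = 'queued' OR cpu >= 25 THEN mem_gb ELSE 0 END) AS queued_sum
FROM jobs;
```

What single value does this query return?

695

job_id=10: ✓ → 24
job_id=11: ✓ → 40
job_id=12: ✓ → 25
job_id=13: ✓ → 148
job_id=14: ✗
job_id=15: ✓ → 194
job_id=16: ✓ → 45
job_id=17: ✓ → 121
job_id=18: ✓ → 98
queued_sum = 24 + 40 + 25 + 148 + 194 + 45 + 121 + 98 = 695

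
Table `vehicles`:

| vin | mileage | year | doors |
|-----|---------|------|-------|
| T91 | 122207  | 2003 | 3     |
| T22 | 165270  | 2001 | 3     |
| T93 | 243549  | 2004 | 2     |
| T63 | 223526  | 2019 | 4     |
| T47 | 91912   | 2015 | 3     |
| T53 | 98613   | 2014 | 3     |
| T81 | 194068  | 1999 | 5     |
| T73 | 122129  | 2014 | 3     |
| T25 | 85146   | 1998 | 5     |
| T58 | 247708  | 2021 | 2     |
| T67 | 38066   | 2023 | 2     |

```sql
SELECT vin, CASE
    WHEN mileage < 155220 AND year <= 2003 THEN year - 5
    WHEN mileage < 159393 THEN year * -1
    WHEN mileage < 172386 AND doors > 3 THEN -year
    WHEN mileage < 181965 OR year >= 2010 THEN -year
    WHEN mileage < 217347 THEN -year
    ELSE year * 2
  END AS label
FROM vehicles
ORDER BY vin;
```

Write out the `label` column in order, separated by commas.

vin=T22: mileage < 181965 OR year >= 2010 → -2001
vin=T25: mileage < 155220 AND year <= 2003 → 1993
vin=T47: mileage < 159393 → -2015
vin=T53: mileage < 159393 → -2014
vin=T58: mileage < 181965 OR year >= 2010 → -2021
vin=T63: mileage < 181965 OR year >= 2010 → -2019
vin=T67: mileage < 159393 → -2023
vin=T73: mileage < 159393 → -2014
vin=T81: mileage < 217347 → -1999
vin=T91: mileage < 155220 AND year <= 2003 → 1998
vin=T93: ELSE → 4008

-2001, 1993, -2015, -2014, -2021, -2019, -2023, -2014, -1999, 1998, 4008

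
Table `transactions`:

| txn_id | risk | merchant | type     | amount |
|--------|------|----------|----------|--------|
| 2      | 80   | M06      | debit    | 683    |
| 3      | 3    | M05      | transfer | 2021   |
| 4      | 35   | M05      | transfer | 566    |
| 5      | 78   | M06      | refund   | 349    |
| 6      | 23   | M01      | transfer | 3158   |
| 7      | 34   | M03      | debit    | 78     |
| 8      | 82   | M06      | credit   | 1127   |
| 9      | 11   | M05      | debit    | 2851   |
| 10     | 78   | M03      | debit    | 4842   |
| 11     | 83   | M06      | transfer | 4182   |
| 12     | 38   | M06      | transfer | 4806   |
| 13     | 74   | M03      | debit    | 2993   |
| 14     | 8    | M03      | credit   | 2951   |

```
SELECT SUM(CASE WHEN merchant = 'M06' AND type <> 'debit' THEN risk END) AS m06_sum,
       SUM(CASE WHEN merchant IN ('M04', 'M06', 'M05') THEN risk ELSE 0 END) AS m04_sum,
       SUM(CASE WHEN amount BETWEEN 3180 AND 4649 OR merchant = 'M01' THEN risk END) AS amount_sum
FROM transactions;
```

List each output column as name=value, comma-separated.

[m06_sum: merchant = 'M06' AND type <> 'debit']
txn_id=2: ✗
txn_id=3: ✗
txn_id=4: ✗
txn_id=5: ✓ → 78
txn_id=6: ✗
txn_id=7: ✗
txn_id=8: ✓ → 82
txn_id=9: ✗
txn_id=10: ✗
txn_id=11: ✓ → 83
txn_id=12: ✓ → 38
txn_id=13: ✗
txn_id=14: ✗
m06_sum = 78 + 82 + 83 + 38 = 281
—
[m04_sum: merchant IN ('M04', 'M06', 'M05')]
txn_id=2: ✓ → 80
txn_id=3: ✓ → 3
txn_id=4: ✓ → 35
txn_id=5: ✓ → 78
txn_id=6: ✗
txn_id=7: ✗
txn_id=8: ✓ → 82
txn_id=9: ✓ → 11
txn_id=10: ✗
txn_id=11: ✓ → 83
txn_id=12: ✓ → 38
txn_id=13: ✗
txn_id=14: ✗
m04_sum = 80 + 3 + 35 + 78 + 82 + 11 + 83 + 38 = 410
—
[amount_sum: amount BETWEEN 3180 AND 4649 OR merchant = 'M01']
txn_id=2: ✗
txn_id=3: ✗
txn_id=4: ✗
txn_id=5: ✗
txn_id=6: ✓ → 23
txn_id=7: ✗
txn_id=8: ✗
txn_id=9: ✗
txn_id=10: ✗
txn_id=11: ✓ → 83
txn_id=12: ✗
txn_id=13: ✗
txn_id=14: ✗
amount_sum = 23 + 83 = 106

m06_sum=281, m04_sum=410, amount_sum=106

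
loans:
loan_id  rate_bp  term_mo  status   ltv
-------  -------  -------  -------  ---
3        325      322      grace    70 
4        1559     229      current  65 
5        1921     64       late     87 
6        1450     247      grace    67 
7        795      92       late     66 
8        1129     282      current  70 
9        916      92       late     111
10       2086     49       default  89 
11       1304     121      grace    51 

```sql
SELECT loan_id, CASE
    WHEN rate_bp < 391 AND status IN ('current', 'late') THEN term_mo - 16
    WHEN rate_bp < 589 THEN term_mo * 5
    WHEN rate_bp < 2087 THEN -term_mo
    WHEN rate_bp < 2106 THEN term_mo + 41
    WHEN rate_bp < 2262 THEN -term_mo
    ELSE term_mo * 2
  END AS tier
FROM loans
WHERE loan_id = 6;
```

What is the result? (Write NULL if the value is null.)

loan_id = 6: rate_bp=1450, term_mo=247, status=grace, ltv=67.
rate_bp < 391 AND status IN ('current', 'late') → false
rate_bp < 589 → false
rate_bp < 2087 → true → -247

-247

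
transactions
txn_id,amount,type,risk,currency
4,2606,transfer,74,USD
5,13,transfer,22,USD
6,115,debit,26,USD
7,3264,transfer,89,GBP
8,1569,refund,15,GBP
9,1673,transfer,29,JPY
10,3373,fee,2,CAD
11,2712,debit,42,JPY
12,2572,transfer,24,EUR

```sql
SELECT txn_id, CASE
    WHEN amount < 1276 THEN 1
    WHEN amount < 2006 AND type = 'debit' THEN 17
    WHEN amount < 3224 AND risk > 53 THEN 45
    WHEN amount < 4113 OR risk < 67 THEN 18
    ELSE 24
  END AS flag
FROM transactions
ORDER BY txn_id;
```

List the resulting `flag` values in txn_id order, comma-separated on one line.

txn_id=4: amount < 3224 AND risk > 53 → 45
txn_id=5: amount < 1276 → 1
txn_id=6: amount < 1276 → 1
txn_id=7: amount < 4113 OR risk < 67 → 18
txn_id=8: amount < 4113 OR risk < 67 → 18
txn_id=9: amount < 4113 OR risk < 67 → 18
txn_id=10: amount < 4113 OR risk < 67 → 18
txn_id=11: amount < 4113 OR risk < 67 → 18
txn_id=12: amount < 4113 OR risk < 67 → 18

45, 1, 1, 18, 18, 18, 18, 18, 18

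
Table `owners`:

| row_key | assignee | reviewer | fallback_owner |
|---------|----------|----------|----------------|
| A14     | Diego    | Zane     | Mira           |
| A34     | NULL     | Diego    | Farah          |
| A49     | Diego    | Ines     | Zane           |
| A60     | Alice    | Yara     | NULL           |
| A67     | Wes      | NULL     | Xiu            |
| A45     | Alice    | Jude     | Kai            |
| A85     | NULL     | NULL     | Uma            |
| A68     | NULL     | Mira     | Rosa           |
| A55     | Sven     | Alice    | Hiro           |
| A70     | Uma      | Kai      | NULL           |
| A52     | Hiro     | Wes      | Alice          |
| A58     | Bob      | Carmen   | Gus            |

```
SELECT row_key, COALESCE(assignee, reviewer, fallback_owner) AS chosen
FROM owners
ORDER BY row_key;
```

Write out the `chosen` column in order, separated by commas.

row_key=A14: assignee=Diego → Diego
row_key=A34: assignee=NULL, reviewer=Diego → Diego
row_key=A45: assignee=Alice → Alice
row_key=A49: assignee=Diego → Diego
row_key=A52: assignee=Hiro → Hiro
row_key=A55: assignee=Sven → Sven
row_key=A58: assignee=Bob → Bob
row_key=A60: assignee=Alice → Alice
row_key=A67: assignee=Wes → Wes
row_key=A68: assignee=NULL, reviewer=Mira → Mira
row_key=A70: assignee=Uma → Uma
row_key=A85: assignee=NULL, reviewer=NULL, fallback_owner=Uma → Uma

Diego, Diego, Alice, Diego, Hiro, Sven, Bob, Alice, Wes, Mira, Uma, Uma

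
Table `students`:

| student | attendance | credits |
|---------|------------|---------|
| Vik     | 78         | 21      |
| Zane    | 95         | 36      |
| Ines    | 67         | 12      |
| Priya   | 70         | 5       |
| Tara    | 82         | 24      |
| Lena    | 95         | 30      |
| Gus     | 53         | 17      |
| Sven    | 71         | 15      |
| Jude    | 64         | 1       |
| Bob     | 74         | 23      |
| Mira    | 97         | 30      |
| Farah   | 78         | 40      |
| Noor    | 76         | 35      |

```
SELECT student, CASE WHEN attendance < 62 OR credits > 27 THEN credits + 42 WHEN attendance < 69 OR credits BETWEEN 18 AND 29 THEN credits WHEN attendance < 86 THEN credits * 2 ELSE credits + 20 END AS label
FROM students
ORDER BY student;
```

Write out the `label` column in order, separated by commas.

23, 82, 59, 12, 1, 72, 72, 77, 10, 30, 24, 21, 78

student=Bob: attendance < 69 OR credits BETWEEN 18 AND 29 → 23
student=Farah: attendance < 62 OR credits > 27 → 82
student=Gus: attendance < 62 OR credits > 27 → 59
student=Ines: attendance < 69 OR credits BETWEEN 18 AND 29 → 12
student=Jude: attendance < 69 OR credits BETWEEN 18 AND 29 → 1
student=Lena: attendance < 62 OR credits > 27 → 72
student=Mira: attendance < 62 OR credits > 27 → 72
student=Noor: attendance < 62 OR credits > 27 → 77
student=Priya: attendance < 86 → 10
student=Sven: attendance < 86 → 30
student=Tara: attendance < 69 OR credits BETWEEN 18 AND 29 → 24
student=Vik: attendance < 69 OR credits BETWEEN 18 AND 29 → 21
student=Zane: attendance < 62 OR credits > 27 → 78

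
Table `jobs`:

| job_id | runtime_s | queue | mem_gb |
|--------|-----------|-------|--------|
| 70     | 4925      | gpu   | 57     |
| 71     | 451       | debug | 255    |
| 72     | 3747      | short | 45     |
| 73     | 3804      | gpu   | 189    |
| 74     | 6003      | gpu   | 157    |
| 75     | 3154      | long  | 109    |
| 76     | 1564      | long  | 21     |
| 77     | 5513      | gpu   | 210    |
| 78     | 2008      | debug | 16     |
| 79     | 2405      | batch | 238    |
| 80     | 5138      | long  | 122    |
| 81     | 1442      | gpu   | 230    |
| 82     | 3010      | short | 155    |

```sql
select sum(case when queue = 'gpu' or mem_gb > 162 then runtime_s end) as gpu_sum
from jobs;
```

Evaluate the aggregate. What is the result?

24543

job_id=70: ✓ → 4925
job_id=71: ✓ → 451
job_id=72: ✗
job_id=73: ✓ → 3804
job_id=74: ✓ → 6003
job_id=75: ✗
job_id=76: ✗
job_id=77: ✓ → 5513
job_id=78: ✗
job_id=79: ✓ → 2405
job_id=80: ✗
job_id=81: ✓ → 1442
job_id=82: ✗
gpu_sum = 4925 + 451 + 3804 + 6003 + 5513 + 2405 + 1442 = 24543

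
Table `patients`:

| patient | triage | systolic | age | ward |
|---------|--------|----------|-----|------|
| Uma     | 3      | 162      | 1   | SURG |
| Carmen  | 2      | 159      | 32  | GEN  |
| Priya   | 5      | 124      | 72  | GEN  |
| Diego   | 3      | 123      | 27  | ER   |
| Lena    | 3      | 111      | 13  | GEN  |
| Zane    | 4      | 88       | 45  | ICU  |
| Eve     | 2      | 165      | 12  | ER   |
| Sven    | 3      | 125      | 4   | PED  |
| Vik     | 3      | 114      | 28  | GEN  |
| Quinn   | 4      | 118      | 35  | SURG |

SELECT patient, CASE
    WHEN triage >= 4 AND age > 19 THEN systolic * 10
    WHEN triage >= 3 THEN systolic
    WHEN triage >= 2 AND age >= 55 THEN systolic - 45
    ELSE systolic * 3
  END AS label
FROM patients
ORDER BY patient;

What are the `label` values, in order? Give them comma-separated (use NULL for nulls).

477, 123, 495, 111, 1240, 1180, 125, 162, 114, 880

patient=Carmen: ELSE → 477
patient=Diego: triage >= 3 → 123
patient=Eve: ELSE → 495
patient=Lena: triage >= 3 → 111
patient=Priya: triage >= 4 AND age > 19 → 1240
patient=Quinn: triage >= 4 AND age > 19 → 1180
patient=Sven: triage >= 3 → 125
patient=Uma: triage >= 3 → 162
patient=Vik: triage >= 3 → 114
patient=Zane: triage >= 4 AND age > 19 → 880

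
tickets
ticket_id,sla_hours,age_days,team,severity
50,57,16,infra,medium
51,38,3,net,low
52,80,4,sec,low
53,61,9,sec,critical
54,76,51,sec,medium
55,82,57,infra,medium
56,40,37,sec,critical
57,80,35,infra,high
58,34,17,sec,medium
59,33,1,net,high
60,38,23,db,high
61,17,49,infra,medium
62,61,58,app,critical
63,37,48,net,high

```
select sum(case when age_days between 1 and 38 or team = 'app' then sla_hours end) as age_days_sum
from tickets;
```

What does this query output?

522

ticket_id=50: ✓ → 57
ticket_id=51: ✓ → 38
ticket_id=52: ✓ → 80
ticket_id=53: ✓ → 61
ticket_id=54: ✗
ticket_id=55: ✗
ticket_id=56: ✓ → 40
ticket_id=57: ✓ → 80
ticket_id=58: ✓ → 34
ticket_id=59: ✓ → 33
ticket_id=60: ✓ → 38
ticket_id=61: ✗
ticket_id=62: ✓ → 61
ticket_id=63: ✗
age_days_sum = 57 + 38 + 80 + 61 + 40 + 80 + 34 + 33 + 38 + 61 = 522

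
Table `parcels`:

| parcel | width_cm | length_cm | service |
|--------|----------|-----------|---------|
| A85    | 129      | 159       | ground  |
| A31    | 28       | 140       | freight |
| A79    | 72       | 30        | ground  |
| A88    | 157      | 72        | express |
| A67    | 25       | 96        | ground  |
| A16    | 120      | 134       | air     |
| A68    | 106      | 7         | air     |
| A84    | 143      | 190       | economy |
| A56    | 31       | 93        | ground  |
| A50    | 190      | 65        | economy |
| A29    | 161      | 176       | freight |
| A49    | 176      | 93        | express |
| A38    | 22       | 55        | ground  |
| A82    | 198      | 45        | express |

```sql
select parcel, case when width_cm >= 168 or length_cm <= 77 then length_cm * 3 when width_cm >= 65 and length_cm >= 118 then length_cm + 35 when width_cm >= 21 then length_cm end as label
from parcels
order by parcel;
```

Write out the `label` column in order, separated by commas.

parcel=A16: width_cm >= 65 and length_cm >= 118 → 169
parcel=A29: width_cm >= 65 and length_cm >= 118 → 211
parcel=A31: width_cm >= 21 → 140
parcel=A38: width_cm >= 168 or length_cm <= 77 → 165
parcel=A49: width_cm >= 168 or length_cm <= 77 → 279
parcel=A50: width_cm >= 168 or length_cm <= 77 → 195
parcel=A56: width_cm >= 21 → 93
parcel=A67: width_cm >= 21 → 96
parcel=A68: width_cm >= 168 or length_cm <= 77 → 21
parcel=A79: width_cm >= 168 or length_cm <= 77 → 90
parcel=A82: width_cm >= 168 or length_cm <= 77 → 135
parcel=A84: width_cm >= 65 and length_cm >= 118 → 225
parcel=A85: width_cm >= 65 and length_cm >= 118 → 194
parcel=A88: width_cm >= 168 or length_cm <= 77 → 216

169, 211, 140, 165, 279, 195, 93, 96, 21, 90, 135, 225, 194, 216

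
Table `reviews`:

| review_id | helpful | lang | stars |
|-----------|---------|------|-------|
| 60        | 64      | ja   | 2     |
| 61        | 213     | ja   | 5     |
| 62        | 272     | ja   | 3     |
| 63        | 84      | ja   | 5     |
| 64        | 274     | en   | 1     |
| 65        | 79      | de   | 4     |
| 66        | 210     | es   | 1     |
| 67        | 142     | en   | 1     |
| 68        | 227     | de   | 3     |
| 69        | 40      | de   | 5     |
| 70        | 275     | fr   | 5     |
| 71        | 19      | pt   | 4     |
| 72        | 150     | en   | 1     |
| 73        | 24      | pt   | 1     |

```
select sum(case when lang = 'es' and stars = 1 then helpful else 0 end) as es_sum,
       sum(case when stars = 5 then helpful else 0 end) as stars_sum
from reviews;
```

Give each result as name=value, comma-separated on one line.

es_sum=210, stars_sum=612

[es_sum: lang = 'es' and stars = 1]
review_id=60: ✗
review_id=61: ✗
review_id=62: ✗
review_id=63: ✗
review_id=64: ✗
review_id=65: ✗
review_id=66: ✓ → 210
review_id=67: ✗
review_id=68: ✗
review_id=69: ✗
review_id=70: ✗
review_id=71: ✗
review_id=72: ✗
review_id=73: ✗
es_sum = 210
—
[stars_sum: stars = 5]
review_id=60: ✗
review_id=61: ✓ → 213
review_id=62: ✗
review_id=63: ✓ → 84
review_id=64: ✗
review_id=65: ✗
review_id=66: ✗
review_id=67: ✗
review_id=68: ✗
review_id=69: ✓ → 40
review_id=70: ✓ → 275
review_id=71: ✗
review_id=72: ✗
review_id=73: ✗
stars_sum = 213 + 84 + 40 + 275 = 612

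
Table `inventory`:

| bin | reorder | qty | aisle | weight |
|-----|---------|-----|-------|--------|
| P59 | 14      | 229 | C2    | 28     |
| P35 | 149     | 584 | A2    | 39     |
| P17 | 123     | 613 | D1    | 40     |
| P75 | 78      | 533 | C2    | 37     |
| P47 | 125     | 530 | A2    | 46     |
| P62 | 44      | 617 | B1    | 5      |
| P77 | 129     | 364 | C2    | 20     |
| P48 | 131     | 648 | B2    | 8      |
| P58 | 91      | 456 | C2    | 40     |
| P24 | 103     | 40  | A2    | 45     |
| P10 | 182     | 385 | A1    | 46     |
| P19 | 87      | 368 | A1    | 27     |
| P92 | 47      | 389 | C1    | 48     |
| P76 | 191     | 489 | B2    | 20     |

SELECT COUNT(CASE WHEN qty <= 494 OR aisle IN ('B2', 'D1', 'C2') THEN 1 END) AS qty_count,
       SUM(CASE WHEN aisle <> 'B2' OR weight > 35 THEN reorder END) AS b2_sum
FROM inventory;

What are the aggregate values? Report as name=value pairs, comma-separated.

qty_count=11, b2_sum=1172

[qty_count: qty <= 494 OR aisle IN ('B2', 'D1', 'C2')]
bin=P59: ✓ → 1
bin=P35: ✗
bin=P17: ✓ → 1
bin=P75: ✓ → 1
bin=P47: ✗
bin=P62: ✗
bin=P77: ✓ → 1
bin=P48: ✓ → 1
bin=P58: ✓ → 1
bin=P24: ✓ → 1
bin=P10: ✓ → 1
bin=P19: ✓ → 1
bin=P92: ✓ → 1
bin=P76: ✓ → 1
qty_count = COUNT(1, 1, 1, 1, 1, 1, 1, 1, 1, 1, 1) = 11
—
[b2_sum: aisle <> 'B2' OR weight > 35]
bin=P59: ✓ → 14
bin=P35: ✓ → 149
bin=P17: ✓ → 123
bin=P75: ✓ → 78
bin=P47: ✓ → 125
bin=P62: ✓ → 44
bin=P77: ✓ → 129
bin=P48: ✗
bin=P58: ✓ → 91
bin=P24: ✓ → 103
bin=P10: ✓ → 182
bin=P19: ✓ → 87
bin=P92: ✓ → 47
bin=P76: ✗
b2_sum = 14 + 149 + 123 + 78 + 125 + 44 + 129 + 91 + 103 + 182 + 87 + 47 = 1172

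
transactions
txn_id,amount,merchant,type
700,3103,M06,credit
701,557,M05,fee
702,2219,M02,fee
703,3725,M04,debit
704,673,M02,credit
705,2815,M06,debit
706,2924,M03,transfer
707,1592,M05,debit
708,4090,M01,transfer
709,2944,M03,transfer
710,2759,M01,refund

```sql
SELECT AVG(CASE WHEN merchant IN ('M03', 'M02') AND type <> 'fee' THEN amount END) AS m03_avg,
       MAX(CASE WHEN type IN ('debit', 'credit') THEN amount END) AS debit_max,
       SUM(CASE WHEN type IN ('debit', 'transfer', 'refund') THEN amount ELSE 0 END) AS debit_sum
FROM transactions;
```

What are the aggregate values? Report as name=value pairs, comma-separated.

[m03_avg: merchant IN ('M03', 'M02') AND type <> 'fee']
txn_id=700: ✗
txn_id=701: ✗
txn_id=702: ✗
txn_id=703: ✗
txn_id=704: ✓ → 673
txn_id=705: ✗
txn_id=706: ✓ → 2924
txn_id=707: ✗
txn_id=708: ✗
txn_id=709: ✓ → 2944
txn_id=710: ✗
m03_avg = (673 + 2924 + 2944) / 3 = 2180.3333333333
—
[debit_max: type IN ('debit', 'credit')]
txn_id=700: ✓ → 3103
txn_id=701: ✗
txn_id=702: ✗
txn_id=703: ✓ → 3725
txn_id=704: ✓ → 673
txn_id=705: ✓ → 2815
txn_id=706: ✗
txn_id=707: ✓ → 1592
txn_id=708: ✗
txn_id=709: ✗
txn_id=710: ✗
debit_max = MAX(3103, 3725, 673, 2815, 1592) = 3725
—
[debit_sum: type IN ('debit', 'transfer', 'refund')]
txn_id=700: ✗
txn_id=701: ✗
txn_id=702: ✗
txn_id=703: ✓ → 3725
txn_id=704: ✗
txn_id=705: ✓ → 2815
txn_id=706: ✓ → 2924
txn_id=707: ✓ → 1592
txn_id=708: ✓ → 4090
txn_id=709: ✓ → 2944
txn_id=710: ✓ → 2759
debit_sum = 3725 + 2815 + 2924 + 1592 + 4090 + 2944 + 2759 = 20849

m03_avg=2180.3333333333, debit_max=3725, debit_sum=20849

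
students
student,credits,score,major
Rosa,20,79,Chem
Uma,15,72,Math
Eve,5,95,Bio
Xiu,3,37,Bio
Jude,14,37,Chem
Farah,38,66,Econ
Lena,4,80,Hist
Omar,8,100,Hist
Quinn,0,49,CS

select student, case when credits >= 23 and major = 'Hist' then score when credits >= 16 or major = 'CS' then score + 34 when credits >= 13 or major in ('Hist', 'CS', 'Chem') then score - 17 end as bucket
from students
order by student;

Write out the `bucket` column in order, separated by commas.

NULL, 100, 20, 63, 83, 83, 113, 55, NULL

student=Eve: (no match → NULL) → NULL
student=Farah: credits >= 16 or major = 'CS' → 100
student=Jude: credits >= 13 or major in ('Hist', 'CS', 'Chem') → 20
student=Lena: credits >= 13 or major in ('Hist', 'CS', 'Chem') → 63
student=Omar: credits >= 13 or major in ('Hist', 'CS', 'Chem') → 83
student=Quinn: credits >= 16 or major = 'CS' → 83
student=Rosa: credits >= 16 or major = 'CS' → 113
student=Uma: credits >= 13 or major in ('Hist', 'CS', 'Chem') → 55
student=Xiu: (no match → NULL) → NULL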